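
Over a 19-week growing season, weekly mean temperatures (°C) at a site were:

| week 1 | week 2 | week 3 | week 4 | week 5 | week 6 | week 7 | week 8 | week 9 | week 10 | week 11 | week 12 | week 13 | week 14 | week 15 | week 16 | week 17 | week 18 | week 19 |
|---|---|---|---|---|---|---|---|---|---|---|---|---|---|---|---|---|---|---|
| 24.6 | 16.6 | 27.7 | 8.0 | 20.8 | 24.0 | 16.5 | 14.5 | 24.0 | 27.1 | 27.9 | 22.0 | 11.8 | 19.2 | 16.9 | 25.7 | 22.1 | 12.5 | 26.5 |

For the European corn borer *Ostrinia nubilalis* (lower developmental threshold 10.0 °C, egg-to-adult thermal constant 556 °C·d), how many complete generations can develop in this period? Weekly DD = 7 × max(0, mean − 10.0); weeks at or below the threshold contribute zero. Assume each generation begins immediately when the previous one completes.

Weekly DD (7 × max(0, T̄ − 10.0)): 102.2, 46.2, 123.9, 0.0, 75.6, 98.0, 45.5, 31.5, 98.0, 119.7, 125.3, 84.0, 12.6, 64.4, 48.3, 109.9, 84.7, 17.5, 115.5.
Season total = 1402.8 DD.
Complete generations = ⌊1402.8 / 556⌋ = 2.

2 generations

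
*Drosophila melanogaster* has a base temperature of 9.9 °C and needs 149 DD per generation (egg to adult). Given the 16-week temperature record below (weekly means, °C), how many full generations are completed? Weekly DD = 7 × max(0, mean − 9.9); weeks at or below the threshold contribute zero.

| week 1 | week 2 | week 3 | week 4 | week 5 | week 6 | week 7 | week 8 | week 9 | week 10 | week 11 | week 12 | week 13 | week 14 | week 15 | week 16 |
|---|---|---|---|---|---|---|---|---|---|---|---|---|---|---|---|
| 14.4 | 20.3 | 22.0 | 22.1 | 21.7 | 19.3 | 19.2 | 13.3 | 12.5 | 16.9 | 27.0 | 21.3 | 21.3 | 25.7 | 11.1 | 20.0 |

7 generations

Weekly DD (7 × max(0, T̄ − 9.9)): 31.5, 72.8, 84.7, 85.4, 82.6, 65.8, 65.1, 23.8, 18.2, 49.0, 119.7, 79.8, 79.8, 110.6, 8.4, 70.7.
Season total = 1047.9 DD.
Complete generations = ⌊1047.9 / 149⌋ = 7.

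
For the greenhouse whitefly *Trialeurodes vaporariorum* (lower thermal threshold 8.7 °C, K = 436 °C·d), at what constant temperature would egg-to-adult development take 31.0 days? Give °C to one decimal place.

Required daily accumulation = 436 / 31.0 = 14.065 DD/day.
T = T_base + 14.065 = 8.7 + 14.065 = 22.765 ≈ 22.8 °C.

22.8 °C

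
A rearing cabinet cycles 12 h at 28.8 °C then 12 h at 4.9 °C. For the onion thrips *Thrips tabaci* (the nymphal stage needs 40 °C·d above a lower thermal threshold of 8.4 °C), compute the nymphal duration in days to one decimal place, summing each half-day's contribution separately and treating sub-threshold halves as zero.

3.9 days

Day half: max(0, 28.8 − 8.4) × 0.5 = 20.4 × 0.5 = 10.20 DD.
Night half: max(0, 4.9 − 8.4) × 0.5 = 0.0 × 0.5 = 0.00 DD.
Per 24 h: 10.20 DD/day.
Duration = 40 / 10.20 = 3.922 ≈ 3.9 days.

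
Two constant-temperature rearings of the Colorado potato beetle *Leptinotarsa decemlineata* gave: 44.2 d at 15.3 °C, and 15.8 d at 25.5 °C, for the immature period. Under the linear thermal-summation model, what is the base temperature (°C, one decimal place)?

9.6 °C

Equal thermal constants: D₁(T₁ − T_b) = D₂(T₂ − T_b).
44.2·(15.3 − T_b) = 15.8·(25.5 − T_b)
T_b = (44.2·15.3 − 15.8·25.5) / (44.2 − 15.8) = 273.36 / 28.4 = 9.625 °C ≈ 9.6 °C.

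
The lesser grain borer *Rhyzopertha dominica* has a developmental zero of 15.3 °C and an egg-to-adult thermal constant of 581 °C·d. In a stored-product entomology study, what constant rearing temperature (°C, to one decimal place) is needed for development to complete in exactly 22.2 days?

Required daily accumulation = 581 / 22.2 = 26.171 DD/day.
T = T_base + 26.171 = 15.3 + 26.171 = 41.471 ≈ 41.5 °C.

41.5 °C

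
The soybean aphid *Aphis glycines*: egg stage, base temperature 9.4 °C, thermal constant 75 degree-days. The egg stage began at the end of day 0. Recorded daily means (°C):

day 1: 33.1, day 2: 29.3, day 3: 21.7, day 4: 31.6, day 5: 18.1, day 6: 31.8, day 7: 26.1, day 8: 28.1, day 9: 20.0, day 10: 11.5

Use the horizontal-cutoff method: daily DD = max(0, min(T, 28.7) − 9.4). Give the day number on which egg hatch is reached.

Daily DD above 9.4 °C (capped at 19.3): 19.3, 19.3, 12.3, 19.3, 8.7, 19.3, 16.7, 18.7, 10.6, 2.1.
Cumulative: 19.3, 38.6, 50.9, 70.2, 78.9, 98.2, 114.9, 133.6, 144.2, 146.3.
The total first reaches 75 DD on day 5.

day 5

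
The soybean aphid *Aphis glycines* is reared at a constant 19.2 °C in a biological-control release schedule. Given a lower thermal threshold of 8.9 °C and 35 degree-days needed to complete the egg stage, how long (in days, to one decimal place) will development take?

3.4 days

Daily accumulation = 19.2 − 8.9 = 10.3 DD/day.
Duration = 35 / 10.3 = 3.398 ≈ 3.4 days.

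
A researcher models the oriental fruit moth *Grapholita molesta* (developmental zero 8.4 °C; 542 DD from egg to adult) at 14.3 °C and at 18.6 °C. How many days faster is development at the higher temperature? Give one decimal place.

At 14.3 °C: 542 / (14.3 − 8.4) = 542 / 5.9 = 91.864 d.
At 18.6 °C: 542 / (18.6 − 8.4) = 542 / 10.2 = 53.137 d.
Difference = |91.864 − 53.137| = 38.727 ≈ 38.7 days.

38.7 days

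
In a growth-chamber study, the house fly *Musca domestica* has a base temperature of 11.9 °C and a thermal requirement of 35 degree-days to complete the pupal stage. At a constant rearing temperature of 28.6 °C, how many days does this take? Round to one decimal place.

2.1 days

Daily accumulation = 28.6 − 11.9 = 16.7 DD/day.
Duration = 35 / 16.7 = 2.096 ≈ 2.1 days.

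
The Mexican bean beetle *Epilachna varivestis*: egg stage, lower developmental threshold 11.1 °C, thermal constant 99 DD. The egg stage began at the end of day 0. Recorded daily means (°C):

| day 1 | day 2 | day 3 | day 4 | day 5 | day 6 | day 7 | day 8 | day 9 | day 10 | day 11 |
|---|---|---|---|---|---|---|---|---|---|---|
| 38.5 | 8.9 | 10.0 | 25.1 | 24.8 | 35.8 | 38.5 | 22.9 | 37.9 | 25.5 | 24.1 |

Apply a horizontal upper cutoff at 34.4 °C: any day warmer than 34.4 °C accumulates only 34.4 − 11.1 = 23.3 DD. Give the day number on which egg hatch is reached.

Daily DD above 11.1 °C (capped at 23.3): 23.3, 0.0, 0.0, 14.0, 13.7, 23.3, 23.3, 11.8, 23.3, 14.4, 13.0.
Cumulative: 23.3, 23.3, 23.3, 37.3, 51.0, 74.3, 97.6, 109.4, 132.7, 147.1, 160.1.
The total first reaches 99 DD on day 8.

day 8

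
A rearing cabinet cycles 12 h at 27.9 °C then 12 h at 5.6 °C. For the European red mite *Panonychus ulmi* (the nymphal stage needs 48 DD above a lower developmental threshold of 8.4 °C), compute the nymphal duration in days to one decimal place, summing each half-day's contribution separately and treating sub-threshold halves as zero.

Day half: max(0, 27.9 − 8.4) × 0.5 = 19.5 × 0.5 = 9.75 DD.
Night half: max(0, 5.6 − 8.4) × 0.5 = 0.0 × 0.5 = 0.00 DD.
Per 24 h: 9.75 DD/day.
Duration = 48 / 9.75 = 4.923 ≈ 4.9 days.

4.9 days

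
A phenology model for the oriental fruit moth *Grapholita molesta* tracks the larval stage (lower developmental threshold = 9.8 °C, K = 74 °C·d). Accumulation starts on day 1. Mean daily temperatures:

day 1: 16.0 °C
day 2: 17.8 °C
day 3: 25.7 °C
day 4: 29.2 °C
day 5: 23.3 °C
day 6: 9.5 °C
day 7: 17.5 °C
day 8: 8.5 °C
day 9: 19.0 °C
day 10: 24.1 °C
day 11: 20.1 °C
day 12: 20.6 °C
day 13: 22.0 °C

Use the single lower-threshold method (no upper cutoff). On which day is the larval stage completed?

day 9

Daily DD above 9.8 °C: 6.2, 8.0, 15.9, 19.4, 13.5, 0.0, 7.7, 0.0, 9.2, 14.3, 10.3, 10.8, 12.2.
Cumulative: 6.2, 14.2, 30.1, 49.5, 63.0, 63.0, 70.7, 70.7, 79.9, 94.2, 104.5, 115.3, 127.5.
The total first reaches 74 DD on day 9.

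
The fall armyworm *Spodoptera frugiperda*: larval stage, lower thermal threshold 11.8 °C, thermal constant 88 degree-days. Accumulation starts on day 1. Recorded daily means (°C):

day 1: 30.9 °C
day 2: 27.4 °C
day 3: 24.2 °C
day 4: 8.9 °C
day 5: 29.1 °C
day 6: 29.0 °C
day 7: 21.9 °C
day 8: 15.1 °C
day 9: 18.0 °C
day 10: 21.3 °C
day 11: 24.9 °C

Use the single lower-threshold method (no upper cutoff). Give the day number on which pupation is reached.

day 7

Daily DD above 11.8 °C: 19.1, 15.6, 12.4, 0.0, 17.3, 17.2, 10.1, 3.3, 6.2, 9.5, 13.1.
Cumulative: 19.1, 34.7, 47.1, 47.1, 64.4, 81.6, 91.7, 95.0, 101.2, 110.7, 123.8.
The total first reaches 88 DD on day 7.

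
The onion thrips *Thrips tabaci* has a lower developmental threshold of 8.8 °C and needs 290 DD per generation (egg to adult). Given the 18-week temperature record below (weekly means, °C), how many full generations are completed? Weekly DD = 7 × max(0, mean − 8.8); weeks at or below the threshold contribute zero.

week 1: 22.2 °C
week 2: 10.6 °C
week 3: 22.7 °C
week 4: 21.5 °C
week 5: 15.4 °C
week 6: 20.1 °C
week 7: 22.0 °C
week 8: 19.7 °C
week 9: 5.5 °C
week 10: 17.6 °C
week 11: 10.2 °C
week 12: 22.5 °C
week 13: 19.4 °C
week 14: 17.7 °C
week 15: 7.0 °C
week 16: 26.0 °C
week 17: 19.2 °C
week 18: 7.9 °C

Weekly DD (7 × max(0, T̄ − 8.8)): 93.8, 12.6, 97.3, 88.9, 46.2, 79.1, 92.4, 76.3, 0.0, 61.6, 9.8, 95.9, 74.2, 62.3, 0.0, 120.4, 72.8, 0.0.
Season total = 1083.6 DD.
Complete generations = ⌊1083.6 / 290⌋ = 3.

3 generations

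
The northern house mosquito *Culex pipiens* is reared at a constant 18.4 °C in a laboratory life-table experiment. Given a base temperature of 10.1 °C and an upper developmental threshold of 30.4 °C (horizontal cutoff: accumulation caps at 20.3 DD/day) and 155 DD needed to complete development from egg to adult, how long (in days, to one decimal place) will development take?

18.7 days

Daily accumulation = 18.4 − 10.1 = 8.3 DD/day.
Duration = 155 / 8.3 = 18.675 ≈ 18.7 days.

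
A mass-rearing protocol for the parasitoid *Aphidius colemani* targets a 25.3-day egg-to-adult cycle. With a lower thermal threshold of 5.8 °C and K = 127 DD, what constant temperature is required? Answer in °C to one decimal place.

Required daily accumulation = 127 / 25.3 = 5.020 DD/day.
T = T_base + 5.020 = 5.8 + 5.020 = 10.820 ≈ 10.8 °C.

10.8 °C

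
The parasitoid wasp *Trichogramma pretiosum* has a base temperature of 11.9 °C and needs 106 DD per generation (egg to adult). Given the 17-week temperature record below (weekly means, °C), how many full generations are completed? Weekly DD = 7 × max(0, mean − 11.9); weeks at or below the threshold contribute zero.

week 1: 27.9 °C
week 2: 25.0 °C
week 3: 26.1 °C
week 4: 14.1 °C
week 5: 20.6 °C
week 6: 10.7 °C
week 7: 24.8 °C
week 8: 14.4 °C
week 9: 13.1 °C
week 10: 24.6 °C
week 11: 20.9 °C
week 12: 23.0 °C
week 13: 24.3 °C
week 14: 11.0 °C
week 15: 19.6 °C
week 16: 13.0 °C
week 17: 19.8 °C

8 generations

Weekly DD (7 × max(0, T̄ − 11.9)): 112.0, 91.7, 99.4, 15.4, 60.9, 0.0, 90.3, 17.5, 8.4, 88.9, 63.0, 77.7, 86.8, 0.0, 53.9, 7.7, 55.3.
Season total = 928.9 DD.
Complete generations = ⌊928.9 / 106⌋ = 8.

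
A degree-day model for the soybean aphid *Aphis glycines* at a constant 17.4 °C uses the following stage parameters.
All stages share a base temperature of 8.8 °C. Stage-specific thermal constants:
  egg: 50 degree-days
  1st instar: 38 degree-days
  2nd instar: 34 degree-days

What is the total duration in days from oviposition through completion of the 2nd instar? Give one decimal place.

Daily accumulation at 17.4 °C = 17.4 − 8.8 = 8.6 DD/day.
Total K = 50 + 38 + 34 = 122 DD.
Total duration = 122 / 8.6 = 14.186 ≈ 14.2 days.

14.2 days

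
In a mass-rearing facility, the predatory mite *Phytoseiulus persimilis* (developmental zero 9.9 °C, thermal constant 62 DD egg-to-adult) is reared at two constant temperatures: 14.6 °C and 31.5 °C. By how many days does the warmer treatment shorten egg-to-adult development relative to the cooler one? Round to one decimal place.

At 14.6 °C: 62 / (14.6 − 9.9) = 62 / 4.7 = 13.191 d.
At 31.5 °C: 62 / (31.5 − 9.9) = 62 / 21.6 = 2.870 d.
Difference = |13.191 − 2.870| = 10.321 ≈ 10.3 days.

10.3 days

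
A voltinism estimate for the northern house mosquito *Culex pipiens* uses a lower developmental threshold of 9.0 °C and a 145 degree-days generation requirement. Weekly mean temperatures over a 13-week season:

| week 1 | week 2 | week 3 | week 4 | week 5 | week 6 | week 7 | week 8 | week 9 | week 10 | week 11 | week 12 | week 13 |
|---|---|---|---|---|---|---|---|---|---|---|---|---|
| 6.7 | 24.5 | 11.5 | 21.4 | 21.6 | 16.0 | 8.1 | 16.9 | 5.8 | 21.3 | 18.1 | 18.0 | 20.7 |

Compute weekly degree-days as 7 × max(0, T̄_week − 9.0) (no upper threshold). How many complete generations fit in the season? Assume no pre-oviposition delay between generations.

4 generations

Weekly DD (7 × max(0, T̄ − 9.0)): 0.0, 108.5, 17.5, 86.8, 88.2, 49.0, 0.0, 55.3, 0.0, 86.1, 63.7, 63.0, 81.9.
Season total = 700.0 DD.
Complete generations = ⌊700.0 / 145⌋ = 4.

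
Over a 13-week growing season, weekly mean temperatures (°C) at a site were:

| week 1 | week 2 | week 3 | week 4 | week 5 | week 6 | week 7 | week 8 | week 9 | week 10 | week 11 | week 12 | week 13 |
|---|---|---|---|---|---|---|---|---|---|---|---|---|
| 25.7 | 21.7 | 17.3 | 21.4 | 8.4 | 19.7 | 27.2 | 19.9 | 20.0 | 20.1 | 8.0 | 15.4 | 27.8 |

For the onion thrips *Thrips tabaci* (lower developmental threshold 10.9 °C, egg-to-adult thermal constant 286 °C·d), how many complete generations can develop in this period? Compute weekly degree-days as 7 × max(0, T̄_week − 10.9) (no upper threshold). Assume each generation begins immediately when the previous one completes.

2 generations

Weekly DD (7 × max(0, T̄ − 10.9)): 103.6, 75.6, 44.8, 73.5, 0.0, 61.6, 114.1, 63.0, 63.7, 64.4, 0.0, 31.5, 118.3.
Season total = 814.1 DD.
Complete generations = ⌊814.1 / 286⌋ = 2.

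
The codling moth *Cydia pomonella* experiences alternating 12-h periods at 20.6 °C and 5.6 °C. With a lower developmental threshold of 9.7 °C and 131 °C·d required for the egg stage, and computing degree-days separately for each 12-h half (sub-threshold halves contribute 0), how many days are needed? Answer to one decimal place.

Day half: max(0, 20.6 − 9.7) × 0.5 = 10.9 × 0.5 = 5.45 DD.
Night half: max(0, 5.6 − 9.7) × 0.5 = 0.0 × 0.5 = 0.00 DD.
Per 24 h: 5.45 DD/day.
Duration = 131 / 5.45 = 24.037 ≈ 24.0 days.

24.0 days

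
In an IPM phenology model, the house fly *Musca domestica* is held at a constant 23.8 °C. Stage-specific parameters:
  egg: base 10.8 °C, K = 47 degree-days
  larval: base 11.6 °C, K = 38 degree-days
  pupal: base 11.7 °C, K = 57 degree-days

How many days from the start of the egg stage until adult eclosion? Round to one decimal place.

egg: 47 / (23.8 − 10.8) = 47 / 13.0 = 3.615 d.
larval: 38 / (23.8 − 11.6) = 38 / 12.2 = 3.115 d.
pupal: 57 / (23.8 − 11.7) = 57 / 12.1 = 4.711 d.
Sum = 11.441 ≈ 11.4 days.

11.4 days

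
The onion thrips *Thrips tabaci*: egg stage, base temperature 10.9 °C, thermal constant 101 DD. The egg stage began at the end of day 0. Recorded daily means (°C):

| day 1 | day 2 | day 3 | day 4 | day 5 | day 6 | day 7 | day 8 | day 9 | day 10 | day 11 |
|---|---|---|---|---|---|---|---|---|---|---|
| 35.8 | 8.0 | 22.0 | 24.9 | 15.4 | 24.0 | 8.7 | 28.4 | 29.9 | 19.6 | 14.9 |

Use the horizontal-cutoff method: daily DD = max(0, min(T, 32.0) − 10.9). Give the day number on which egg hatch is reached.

Daily DD above 10.9 °C (capped at 21.1): 21.1, 0.0, 11.1, 14.0, 4.5, 13.1, 0.0, 17.5, 19.0, 8.7, 4.0.
Cumulative: 21.1, 21.1, 32.2, 46.2, 50.7, 63.8, 63.8, 81.3, 100.3, 109.0, 113.0.
The total first reaches 101 DD on day 10.

day 10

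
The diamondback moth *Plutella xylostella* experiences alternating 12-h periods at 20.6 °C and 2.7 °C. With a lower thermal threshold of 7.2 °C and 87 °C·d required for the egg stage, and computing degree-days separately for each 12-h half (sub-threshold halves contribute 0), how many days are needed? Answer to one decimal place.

13.0 days

Day half: max(0, 20.6 − 7.2) × 0.5 = 13.4 × 0.5 = 6.70 DD.
Night half: max(0, 2.7 − 7.2) × 0.5 = 0.0 × 0.5 = 0.00 DD.
Per 24 h: 6.70 DD/day.
Duration = 87 / 6.70 = 12.985 ≈ 13.0 days.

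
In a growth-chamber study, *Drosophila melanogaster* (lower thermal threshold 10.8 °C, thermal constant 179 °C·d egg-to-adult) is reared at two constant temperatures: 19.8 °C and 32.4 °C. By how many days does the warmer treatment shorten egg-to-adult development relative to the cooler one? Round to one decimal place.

At 19.8 °C: 179 / (19.8 − 10.8) = 179 / 9.0 = 19.889 d.
At 32.4 °C: 179 / (32.4 − 10.8) = 179 / 21.6 = 8.287 d.
Difference = |19.889 − 8.287| = 11.602 ≈ 11.6 days.

11.6 days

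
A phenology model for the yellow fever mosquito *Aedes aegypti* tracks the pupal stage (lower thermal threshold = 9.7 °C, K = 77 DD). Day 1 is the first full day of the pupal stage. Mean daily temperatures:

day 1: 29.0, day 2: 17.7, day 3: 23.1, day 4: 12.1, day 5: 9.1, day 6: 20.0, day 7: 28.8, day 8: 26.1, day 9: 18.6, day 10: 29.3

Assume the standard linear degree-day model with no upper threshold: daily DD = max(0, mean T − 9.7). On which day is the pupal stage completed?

day 8

Daily DD above 9.7 °C: 19.3, 8.0, 13.4, 2.4, 0.0, 10.3, 19.1, 16.4, 8.9, 19.6.
Cumulative: 19.3, 27.3, 40.7, 43.1, 43.1, 53.4, 72.5, 88.9, 97.8, 117.4.
The total first reaches 77 DD on day 8.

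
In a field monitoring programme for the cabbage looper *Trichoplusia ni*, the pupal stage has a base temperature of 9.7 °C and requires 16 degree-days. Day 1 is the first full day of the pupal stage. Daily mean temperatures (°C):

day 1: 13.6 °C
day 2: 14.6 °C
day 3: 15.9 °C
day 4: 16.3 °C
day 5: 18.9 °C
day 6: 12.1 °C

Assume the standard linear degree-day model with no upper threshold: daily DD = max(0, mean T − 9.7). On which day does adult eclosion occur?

Daily DD above 9.7 °C: 3.9, 4.9, 6.2, 6.6, 9.2, 2.4.
Cumulative: 3.9, 8.8, 15.0, 21.6, 30.8, 33.2.
The total first reaches 16 DD on day 4.

day 4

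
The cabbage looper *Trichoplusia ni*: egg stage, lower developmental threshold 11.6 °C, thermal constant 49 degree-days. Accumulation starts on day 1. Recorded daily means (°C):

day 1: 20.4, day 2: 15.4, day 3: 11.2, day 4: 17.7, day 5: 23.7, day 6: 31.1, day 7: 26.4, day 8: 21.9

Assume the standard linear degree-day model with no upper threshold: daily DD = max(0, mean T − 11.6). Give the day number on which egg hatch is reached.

day 6

Daily DD above 11.6 °C: 8.8, 3.8, 0.0, 6.1, 12.1, 19.5, 14.8, 10.3.
Cumulative: 8.8, 12.6, 12.6, 18.7, 30.8, 50.3, 65.1, 75.4.
The total first reaches 49 DD on day 6.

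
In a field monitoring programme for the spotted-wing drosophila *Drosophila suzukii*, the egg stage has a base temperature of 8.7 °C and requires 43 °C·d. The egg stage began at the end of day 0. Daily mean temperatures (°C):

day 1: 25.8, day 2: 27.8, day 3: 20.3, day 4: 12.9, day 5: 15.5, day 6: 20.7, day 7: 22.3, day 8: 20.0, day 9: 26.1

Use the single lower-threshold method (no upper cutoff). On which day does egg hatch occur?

Daily DD above 8.7 °C: 17.1, 19.1, 11.6, 4.2, 6.8, 12.0, 13.6, 11.3, 17.4.
Cumulative: 17.1, 36.2, 47.8, 52.0, 58.8, 70.8, 84.4, 95.7, 113.1.
The total first reaches 43 DD on day 3.

day 3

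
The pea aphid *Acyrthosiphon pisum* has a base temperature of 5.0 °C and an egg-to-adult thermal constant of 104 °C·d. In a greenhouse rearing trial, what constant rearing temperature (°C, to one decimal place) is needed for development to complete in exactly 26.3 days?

Required daily accumulation = 104 / 26.3 = 3.954 DD/day.
T = T_base + 3.954 = 5.0 + 3.954 = 8.954 ≈ 9.0 °C.

9.0 °C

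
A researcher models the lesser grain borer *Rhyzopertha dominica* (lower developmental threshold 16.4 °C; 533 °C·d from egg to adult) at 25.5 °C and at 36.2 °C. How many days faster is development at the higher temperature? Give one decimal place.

31.7 days

At 25.5 °C: 533 / (25.5 − 16.4) = 533 / 9.1 = 58.571 d.
At 36.2 °C: 533 / (36.2 − 16.4) = 533 / 19.8 = 26.919 d.
Difference = |58.571 − 26.919| = 31.652 ≈ 31.7 days.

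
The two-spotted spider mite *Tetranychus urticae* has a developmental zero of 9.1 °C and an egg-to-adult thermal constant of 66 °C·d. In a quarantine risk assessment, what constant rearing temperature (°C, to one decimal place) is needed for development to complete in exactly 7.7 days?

Required daily accumulation = 66 / 7.7 = 8.571 DD/day.
T = T_base + 8.571 = 9.1 + 8.571 = 17.671 ≈ 17.7 °C.

17.7 °C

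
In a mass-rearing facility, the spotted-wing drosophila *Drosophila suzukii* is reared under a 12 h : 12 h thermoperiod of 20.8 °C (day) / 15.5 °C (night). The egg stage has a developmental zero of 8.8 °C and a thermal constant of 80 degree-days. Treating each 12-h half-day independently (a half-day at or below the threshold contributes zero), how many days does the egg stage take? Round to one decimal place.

Day half: max(0, 20.8 − 8.8) × 0.5 = 12.0 × 0.5 = 6.00 DD.
Night half: max(0, 15.5 − 8.8) × 0.5 = 6.7 × 0.5 = 3.35 DD.
Per 24 h: 9.35 DD/day.
Duration = 80 / 9.35 = 8.556 ≈ 8.6 days.

8.6 days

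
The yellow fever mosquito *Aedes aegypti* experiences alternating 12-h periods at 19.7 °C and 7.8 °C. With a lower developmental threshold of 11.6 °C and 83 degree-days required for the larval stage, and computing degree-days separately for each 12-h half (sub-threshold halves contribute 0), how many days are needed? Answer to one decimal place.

Day half: max(0, 19.7 − 11.6) × 0.5 = 8.1 × 0.5 = 4.05 DD.
Night half: max(0, 7.8 − 11.6) × 0.5 = 0.0 × 0.5 = 0.00 DD.
Per 24 h: 4.05 DD/day.
Duration = 83 / 4.05 = 20.494 ≈ 20.5 days.

20.5 days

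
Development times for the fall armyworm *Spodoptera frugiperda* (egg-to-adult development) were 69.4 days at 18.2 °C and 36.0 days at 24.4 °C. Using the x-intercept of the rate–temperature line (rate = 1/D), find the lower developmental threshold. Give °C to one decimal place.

11.5 °C

Linear rate model ⇒ the product D·(T − T_b) is constant across temperatures.
69.4·(18.2 − T_b) = 36.0·(24.4 − T_b)
T_b = (69.4·18.2 − 36.0·24.4) / (69.4 − 36.0) = 384.68 / 33.4 = 11.517 °C ≈ 11.5 °C.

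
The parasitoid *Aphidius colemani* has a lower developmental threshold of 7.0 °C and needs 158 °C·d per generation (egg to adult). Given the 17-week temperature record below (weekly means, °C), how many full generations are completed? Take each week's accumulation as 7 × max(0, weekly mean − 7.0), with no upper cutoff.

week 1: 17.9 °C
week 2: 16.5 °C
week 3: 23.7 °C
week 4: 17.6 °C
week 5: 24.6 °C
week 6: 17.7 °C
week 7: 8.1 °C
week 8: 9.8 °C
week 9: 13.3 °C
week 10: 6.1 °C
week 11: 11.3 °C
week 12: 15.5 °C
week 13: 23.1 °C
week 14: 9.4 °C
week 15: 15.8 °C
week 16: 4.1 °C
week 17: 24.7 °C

Weekly DD (7 × max(0, T̄ − 7.0)): 76.3, 66.5, 116.9, 74.2, 123.2, 74.9, 7.7, 19.6, 44.1, 0.0, 30.1, 59.5, 112.7, 16.8, 61.6, 0.0, 123.9.
Season total = 1008.0 DD.
Complete generations = ⌊1008.0 / 158⌋ = 6.

6 generations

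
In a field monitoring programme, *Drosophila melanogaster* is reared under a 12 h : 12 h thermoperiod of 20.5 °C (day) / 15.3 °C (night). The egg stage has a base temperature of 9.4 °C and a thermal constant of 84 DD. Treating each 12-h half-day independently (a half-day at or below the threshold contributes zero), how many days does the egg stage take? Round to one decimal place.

9.9 days

Day half: max(0, 20.5 − 9.4) × 0.5 = 11.1 × 0.5 = 5.55 DD.
Night half: max(0, 15.3 − 9.4) × 0.5 = 5.9 × 0.5 = 2.95 DD.
Per 24 h: 8.50 DD/day.
Duration = 84 / 8.50 = 9.882 ≈ 9.9 days.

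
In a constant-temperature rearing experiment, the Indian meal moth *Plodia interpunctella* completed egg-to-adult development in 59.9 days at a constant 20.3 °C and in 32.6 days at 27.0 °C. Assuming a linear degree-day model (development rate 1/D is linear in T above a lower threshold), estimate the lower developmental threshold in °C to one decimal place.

Under the model K = D·(T − T_b), so D₁·(T₁ − T_b) = D₂·(T₂ − T_b).
59.9·(20.3 − T_b) = 32.6·(27.0 − T_b)
T_b = (59.9·20.3 − 32.6·27.0) / (59.9 − 32.6) = 335.77 / 27.3 = 12.299 °C ≈ 12.3 °C.

12.3 °C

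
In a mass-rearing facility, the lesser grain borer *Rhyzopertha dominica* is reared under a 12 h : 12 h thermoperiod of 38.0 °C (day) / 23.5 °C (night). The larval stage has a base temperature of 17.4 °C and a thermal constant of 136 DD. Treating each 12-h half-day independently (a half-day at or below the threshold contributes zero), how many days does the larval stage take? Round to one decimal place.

10.2 days

Day half: max(0, 38.0 − 17.4) × 0.5 = 20.6 × 0.5 = 10.30 DD.
Night half: max(0, 23.5 − 17.4) × 0.5 = 6.1 × 0.5 = 3.05 DD.
Per 24 h: 13.35 DD/day.
Duration = 136 / 13.35 = 10.187 ≈ 10.2 days.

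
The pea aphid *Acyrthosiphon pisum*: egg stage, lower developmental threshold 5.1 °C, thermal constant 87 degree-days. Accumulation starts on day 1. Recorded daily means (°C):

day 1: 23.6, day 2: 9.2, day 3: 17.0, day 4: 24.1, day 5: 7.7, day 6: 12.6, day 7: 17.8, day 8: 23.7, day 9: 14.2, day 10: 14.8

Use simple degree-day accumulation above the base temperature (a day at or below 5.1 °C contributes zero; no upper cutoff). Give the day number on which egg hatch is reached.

day 8

Daily DD above 5.1 °C: 18.5, 4.1, 11.9, 19.0, 2.6, 7.5, 12.7, 18.6, 9.1, 9.7.
Cumulative: 18.5, 22.6, 34.5, 53.5, 56.1, 63.6, 76.3, 94.9, 104.0, 113.7.
The total first reaches 87 DD on day 8.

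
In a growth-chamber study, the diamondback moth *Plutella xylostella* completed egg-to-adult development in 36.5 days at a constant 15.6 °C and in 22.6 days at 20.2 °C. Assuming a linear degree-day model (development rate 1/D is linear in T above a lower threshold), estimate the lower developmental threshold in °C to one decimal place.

Linear rate model ⇒ the product D·(T − T_b) is constant across temperatures.
36.5·(15.6 − T_b) = 22.6·(20.2 − T_b)
T_b = (36.5·15.6 − 22.6·20.2) / (36.5 − 22.6) = 112.88 / 13.9 = 8.121 °C ≈ 8.1 °C.

8.1 °C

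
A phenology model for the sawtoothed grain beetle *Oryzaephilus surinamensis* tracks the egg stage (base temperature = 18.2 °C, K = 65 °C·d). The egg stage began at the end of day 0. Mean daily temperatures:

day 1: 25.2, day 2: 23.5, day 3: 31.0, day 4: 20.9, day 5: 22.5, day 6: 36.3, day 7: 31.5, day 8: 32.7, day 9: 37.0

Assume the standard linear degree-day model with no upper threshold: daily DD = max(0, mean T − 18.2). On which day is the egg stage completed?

Daily DD above 18.2 °C: 7.0, 5.3, 12.8, 2.7, 4.3, 18.1, 13.3, 14.5, 18.8.
Cumulative: 7.0, 12.3, 25.1, 27.8, 32.1, 50.2, 63.5, 78.0, 96.8.
The total first reaches 65 DD on day 8.

day 8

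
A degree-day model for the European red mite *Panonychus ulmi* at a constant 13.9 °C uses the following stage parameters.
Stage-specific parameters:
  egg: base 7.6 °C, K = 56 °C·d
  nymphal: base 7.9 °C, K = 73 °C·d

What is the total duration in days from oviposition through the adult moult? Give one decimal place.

21.1 days

egg: 56 / (13.9 − 7.6) = 56 / 6.3 = 8.889 d.
nymphal: 73 / (13.9 − 7.9) = 73 / 6.0 = 12.167 d.
Sum = 21.056 ≈ 21.1 days.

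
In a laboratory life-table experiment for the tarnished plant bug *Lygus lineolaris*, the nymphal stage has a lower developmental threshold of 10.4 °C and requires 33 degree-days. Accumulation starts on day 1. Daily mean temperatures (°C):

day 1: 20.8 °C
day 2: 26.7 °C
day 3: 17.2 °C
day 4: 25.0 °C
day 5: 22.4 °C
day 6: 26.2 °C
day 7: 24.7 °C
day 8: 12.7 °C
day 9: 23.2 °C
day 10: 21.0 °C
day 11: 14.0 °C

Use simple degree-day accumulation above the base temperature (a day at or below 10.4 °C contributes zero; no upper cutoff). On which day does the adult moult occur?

Daily DD above 10.4 °C: 10.4, 16.3, 6.8, 14.6, 12.0, 15.8, 14.3, 2.3, 12.8, 10.6, 3.6.
Cumulative: 10.4, 26.7, 33.5, 48.1, 60.1, 75.9, 90.2, 92.5, 105.3, 115.9, 119.5.
The total first reaches 33 DD on day 3.

day 3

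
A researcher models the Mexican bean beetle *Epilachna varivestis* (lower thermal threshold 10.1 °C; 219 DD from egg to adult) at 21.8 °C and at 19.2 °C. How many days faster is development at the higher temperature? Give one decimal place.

5.3 days

At 21.8 °C: 219 / (21.8 − 10.1) = 219 / 11.7 = 18.718 d.
At 19.2 °C: 219 / (19.2 − 10.1) = 219 / 9.1 = 24.066 d.
Difference = |18.718 − 24.066| = 5.348 ≈ 5.3 days.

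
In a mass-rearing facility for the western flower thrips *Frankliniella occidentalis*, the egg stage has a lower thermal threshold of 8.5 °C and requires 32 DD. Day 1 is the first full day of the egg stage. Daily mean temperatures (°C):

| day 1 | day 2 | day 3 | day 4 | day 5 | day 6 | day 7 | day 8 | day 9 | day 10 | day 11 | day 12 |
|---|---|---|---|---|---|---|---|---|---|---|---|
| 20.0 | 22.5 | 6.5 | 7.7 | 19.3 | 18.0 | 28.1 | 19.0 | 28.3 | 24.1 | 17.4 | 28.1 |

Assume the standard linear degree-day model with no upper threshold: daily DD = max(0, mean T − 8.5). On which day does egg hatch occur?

Daily DD above 8.5 °C: 11.5, 14.0, 0.0, 0.0, 10.8, 9.5, 19.6, 10.5, 19.8, 15.6, 8.9, 19.6.
Cumulative: 11.5, 25.5, 25.5, 25.5, 36.3, 45.8, 65.4, 75.9, 95.7, 111.3, 120.2, 139.8.
The total first reaches 32 DD on day 5.

day 5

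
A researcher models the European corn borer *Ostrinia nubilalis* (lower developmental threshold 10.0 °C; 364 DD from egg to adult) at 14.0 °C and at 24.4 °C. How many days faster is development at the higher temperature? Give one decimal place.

65.7 days

At 14.0 °C: 364 / (14.0 − 10.0) = 364 / 4.0 = 91.000 d.
At 24.4 °C: 364 / (24.4 − 10.0) = 364 / 14.4 = 25.278 d.
Difference = |91.000 − 25.278| = 65.722 ≈ 65.7 days.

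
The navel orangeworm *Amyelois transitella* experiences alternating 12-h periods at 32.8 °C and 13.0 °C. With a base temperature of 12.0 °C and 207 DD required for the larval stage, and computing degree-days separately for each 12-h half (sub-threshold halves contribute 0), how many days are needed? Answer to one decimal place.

Day half: max(0, 32.8 − 12.0) × 0.5 = 20.8 × 0.5 = 10.40 DD.
Night half: max(0, 13.0 − 12.0) × 0.5 = 1.0 × 0.5 = 0.50 DD.
Per 24 h: 10.90 DD/day.
Duration = 207 / 10.90 = 18.991 ≈ 19.0 days.

19.0 days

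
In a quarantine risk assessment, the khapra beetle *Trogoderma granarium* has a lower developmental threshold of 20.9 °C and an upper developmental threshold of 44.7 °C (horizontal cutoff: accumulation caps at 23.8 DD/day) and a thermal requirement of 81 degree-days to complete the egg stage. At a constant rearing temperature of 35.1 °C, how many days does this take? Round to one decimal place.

5.7 days

Daily accumulation = 35.1 − 20.9 = 14.2 DD/day.
Duration = 81 / 14.2 = 5.704 ≈ 5.7 days.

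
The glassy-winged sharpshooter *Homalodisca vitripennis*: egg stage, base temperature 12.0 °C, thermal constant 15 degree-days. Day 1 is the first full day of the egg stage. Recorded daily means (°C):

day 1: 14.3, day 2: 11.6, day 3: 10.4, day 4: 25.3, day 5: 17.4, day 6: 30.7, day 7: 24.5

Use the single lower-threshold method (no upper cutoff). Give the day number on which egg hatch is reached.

Daily DD above 12.0 °C: 2.3, 0.0, 0.0, 13.3, 5.4, 18.7, 12.5.
Cumulative: 2.3, 2.3, 2.3, 15.6, 21.0, 39.7, 52.2.
The total first reaches 15 DD on day 4.

day 4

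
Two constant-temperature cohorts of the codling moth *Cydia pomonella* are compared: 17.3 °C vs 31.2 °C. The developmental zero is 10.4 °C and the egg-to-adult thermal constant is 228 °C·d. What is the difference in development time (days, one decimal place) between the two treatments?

At 17.3 °C: 228 / (17.3 − 10.4) = 228 / 6.9 = 33.043 d.
At 31.2 °C: 228 / (31.2 − 10.4) = 228 / 20.8 = 10.962 d.
Difference = |33.043 − 10.962| = 22.082 ≈ 22.1 days.

22.1 days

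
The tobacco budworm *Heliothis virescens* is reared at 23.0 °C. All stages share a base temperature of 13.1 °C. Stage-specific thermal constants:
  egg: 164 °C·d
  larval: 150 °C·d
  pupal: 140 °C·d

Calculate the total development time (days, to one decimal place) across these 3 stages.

Daily accumulation at 23.0 °C = 23.0 − 13.1 = 9.9 DD/day.
Total K = 164 + 150 + 140 = 454 DD.
Total duration = 454 / 9.9 = 45.859 ≈ 45.9 days.

45.9 days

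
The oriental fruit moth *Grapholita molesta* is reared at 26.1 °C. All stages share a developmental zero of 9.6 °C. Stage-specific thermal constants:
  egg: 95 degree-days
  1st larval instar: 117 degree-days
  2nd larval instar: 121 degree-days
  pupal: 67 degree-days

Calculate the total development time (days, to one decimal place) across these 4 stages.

Daily accumulation at 26.1 °C = 26.1 − 9.6 = 16.5 DD/day.
Total K = 95 + 117 + 121 + 67 = 400 DD.
Total duration = 400 / 16.5 = 24.242 ≈ 24.2 days.

24.2 days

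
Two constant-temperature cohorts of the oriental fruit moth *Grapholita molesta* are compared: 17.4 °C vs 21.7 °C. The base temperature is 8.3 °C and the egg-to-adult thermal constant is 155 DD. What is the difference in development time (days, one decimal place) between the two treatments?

At 17.4 °C: 155 / (17.4 − 8.3) = 155 / 9.1 = 17.033 d.
At 21.7 °C: 155 / (21.7 − 8.3) = 155 / 13.4 = 11.567 d.
Difference = |17.033 − 11.567| = 5.466 ≈ 5.5 days.

5.5 days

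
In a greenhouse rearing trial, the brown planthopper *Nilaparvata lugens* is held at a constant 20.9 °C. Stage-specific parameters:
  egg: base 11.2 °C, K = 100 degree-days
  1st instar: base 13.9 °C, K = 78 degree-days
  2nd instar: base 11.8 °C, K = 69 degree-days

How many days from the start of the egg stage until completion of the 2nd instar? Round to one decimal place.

29.0 days

egg: 100 / (20.9 − 11.2) = 100 / 9.7 = 10.309 d.
1st instar: 78 / (20.9 − 13.9) = 78 / 7.0 = 11.143 d.
2nd instar: 69 / (20.9 − 11.8) = 69 / 9.1 = 7.582 d.
Sum = 29.035 ≈ 29.0 days.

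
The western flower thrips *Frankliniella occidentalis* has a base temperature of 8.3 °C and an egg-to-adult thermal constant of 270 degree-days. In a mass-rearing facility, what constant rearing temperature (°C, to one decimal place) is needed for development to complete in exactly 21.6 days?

Required daily accumulation = 270 / 21.6 = 12.500 DD/day.
T = T_base + 12.500 = 8.3 + 12.500 = 20.800 ≈ 20.8 °C.

20.8 °C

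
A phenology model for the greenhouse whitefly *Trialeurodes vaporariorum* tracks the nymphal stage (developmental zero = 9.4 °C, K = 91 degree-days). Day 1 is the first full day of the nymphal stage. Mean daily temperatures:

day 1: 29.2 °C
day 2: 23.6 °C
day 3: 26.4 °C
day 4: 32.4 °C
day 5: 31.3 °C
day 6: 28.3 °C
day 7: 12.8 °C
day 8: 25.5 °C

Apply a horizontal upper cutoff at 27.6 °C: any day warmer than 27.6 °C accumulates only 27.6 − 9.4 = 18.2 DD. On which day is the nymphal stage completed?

day 6

Daily DD above 9.4 °C (capped at 18.2): 18.2, 14.2, 17.0, 18.2, 18.2, 18.2, 3.4, 16.1.
Cumulative: 18.2, 32.4, 49.4, 67.6, 85.8, 104.0, 107.4, 123.5.
The total first reaches 91 DD on day 6.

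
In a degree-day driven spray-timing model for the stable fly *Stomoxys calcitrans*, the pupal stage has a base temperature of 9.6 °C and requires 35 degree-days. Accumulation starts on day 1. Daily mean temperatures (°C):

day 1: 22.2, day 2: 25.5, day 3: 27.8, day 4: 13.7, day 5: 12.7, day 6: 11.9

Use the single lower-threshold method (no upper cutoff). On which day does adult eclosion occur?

Daily DD above 9.6 °C: 12.6, 15.9, 18.2, 4.1, 3.1, 2.3.
Cumulative: 12.6, 28.5, 46.7, 50.8, 53.9, 56.2.
The total first reaches 35 DD on day 3.

day 3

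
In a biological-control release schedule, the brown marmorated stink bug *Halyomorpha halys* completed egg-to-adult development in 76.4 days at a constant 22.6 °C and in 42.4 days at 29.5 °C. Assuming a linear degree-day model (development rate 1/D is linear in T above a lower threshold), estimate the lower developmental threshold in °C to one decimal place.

14.0 °C

Under the model K = D·(T − T_b), so D₁·(T₁ − T_b) = D₂·(T₂ − T_b).
76.4·(22.6 − T_b) = 42.4·(29.5 − T_b)
T_b = (76.4·22.6 − 42.4·29.5) / (76.4 − 42.4) = 475.84 / 34.0 = 13.995 °C ≈ 14.0 °C.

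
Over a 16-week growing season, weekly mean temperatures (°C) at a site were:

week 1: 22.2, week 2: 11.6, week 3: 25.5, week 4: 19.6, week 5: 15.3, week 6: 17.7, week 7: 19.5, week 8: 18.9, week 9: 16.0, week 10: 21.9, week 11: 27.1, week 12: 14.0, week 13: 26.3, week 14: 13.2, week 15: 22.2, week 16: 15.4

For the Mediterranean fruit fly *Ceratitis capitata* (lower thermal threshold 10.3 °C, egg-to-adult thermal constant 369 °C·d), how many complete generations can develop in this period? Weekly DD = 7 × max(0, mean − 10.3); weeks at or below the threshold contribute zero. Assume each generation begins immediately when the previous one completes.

Weekly DD (7 × max(0, T̄ − 10.3)): 83.3, 9.1, 106.4, 65.1, 35.0, 51.8, 64.4, 60.2, 39.9, 81.2, 117.6, 25.9, 112.0, 20.3, 83.3, 35.7.
Season total = 991.2 DD.
Complete generations = ⌊991.2 / 369⌋ = 2.

2 generations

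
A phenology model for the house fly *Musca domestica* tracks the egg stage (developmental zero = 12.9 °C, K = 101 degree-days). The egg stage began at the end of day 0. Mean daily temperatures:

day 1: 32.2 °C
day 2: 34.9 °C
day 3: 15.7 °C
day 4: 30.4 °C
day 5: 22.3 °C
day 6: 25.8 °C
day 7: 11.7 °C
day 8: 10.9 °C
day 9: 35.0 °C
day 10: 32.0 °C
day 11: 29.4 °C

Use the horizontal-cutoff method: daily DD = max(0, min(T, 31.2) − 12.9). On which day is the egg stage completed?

day 10

Daily DD above 12.9 °C (capped at 18.3): 18.3, 18.3, 2.8, 17.5, 9.4, 12.9, 0.0, 0.0, 18.3, 18.3, 16.5.
Cumulative: 18.3, 36.6, 39.4, 56.9, 66.3, 79.2, 79.2, 79.2, 97.5, 115.8, 132.3.
The total first reaches 101 DD on day 10.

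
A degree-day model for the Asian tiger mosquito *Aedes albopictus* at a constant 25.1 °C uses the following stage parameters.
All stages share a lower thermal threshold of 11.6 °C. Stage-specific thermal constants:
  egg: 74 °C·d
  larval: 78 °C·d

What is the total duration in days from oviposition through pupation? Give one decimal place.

Daily accumulation at 25.1 °C = 25.1 − 11.6 = 13.5 DD/day.
Total K = 74 + 78 = 152 DD.
Total duration = 152 / 13.5 = 11.259 ≈ 11.3 days.

11.3 days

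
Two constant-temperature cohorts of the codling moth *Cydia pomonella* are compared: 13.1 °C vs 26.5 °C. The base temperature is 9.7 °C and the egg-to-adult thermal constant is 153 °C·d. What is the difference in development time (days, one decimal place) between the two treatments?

35.9 days

At 13.1 °C: 153 / (13.1 − 9.7) = 153 / 3.4 = 45.000 d.
At 26.5 °C: 153 / (26.5 − 9.7) = 153 / 16.8 = 9.107 d.
Difference = |45.000 − 9.107| = 35.893 ≈ 35.9 days.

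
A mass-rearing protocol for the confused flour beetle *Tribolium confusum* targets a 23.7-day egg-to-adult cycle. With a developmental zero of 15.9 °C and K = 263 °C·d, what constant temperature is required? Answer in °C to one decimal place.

Required daily accumulation = 263 / 23.7 = 11.097 DD/day.
T = T_base + 11.097 = 15.9 + 11.097 = 26.997 ≈ 27.0 °C.

27.0 °C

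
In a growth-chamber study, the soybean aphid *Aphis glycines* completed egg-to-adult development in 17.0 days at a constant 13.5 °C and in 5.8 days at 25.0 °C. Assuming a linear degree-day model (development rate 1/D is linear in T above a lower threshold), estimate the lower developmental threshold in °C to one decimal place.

7.5 °C

Under the model K = D·(T − T_b), so D₁·(T₁ − T_b) = D₂·(T₂ − T_b).
17.0·(13.5 − T_b) = 5.8·(25.0 − T_b)
T_b = (17.0·13.5 − 5.8·25.0) / (17.0 − 5.8) = 84.50 / 11.2 = 7.545 °C ≈ 7.5 °C.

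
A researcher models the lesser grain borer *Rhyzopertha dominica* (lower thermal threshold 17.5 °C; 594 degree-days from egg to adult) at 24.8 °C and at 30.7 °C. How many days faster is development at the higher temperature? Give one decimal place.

36.4 days

At 24.8 °C: 594 / (24.8 − 17.5) = 594 / 7.3 = 81.370 d.
At 30.7 °C: 594 / (30.7 − 17.5) = 594 / 13.2 = 45.000 d.
Difference = |81.370 − 45.000| = 36.370 ≈ 36.4 days.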